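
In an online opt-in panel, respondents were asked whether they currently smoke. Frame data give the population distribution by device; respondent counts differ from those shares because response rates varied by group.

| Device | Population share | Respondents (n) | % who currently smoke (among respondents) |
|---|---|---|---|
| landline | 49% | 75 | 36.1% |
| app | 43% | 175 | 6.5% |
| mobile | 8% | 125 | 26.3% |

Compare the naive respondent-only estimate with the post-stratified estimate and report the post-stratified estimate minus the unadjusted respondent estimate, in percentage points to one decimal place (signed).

+3.6 percentage points

Unadjusted (pooled respondent) estimate weights by respondent counts:
  (75/375)×36.1 + (175/375)×6.5 + (125/375)×26.3 = 19.02%
Post-stratified estimate weights by population shares:
  0.49×36.1 + 0.43×6.5 + 0.08×26.3 = 22.588%
Difference = 22.588 − 19.02 = 3.568 pp.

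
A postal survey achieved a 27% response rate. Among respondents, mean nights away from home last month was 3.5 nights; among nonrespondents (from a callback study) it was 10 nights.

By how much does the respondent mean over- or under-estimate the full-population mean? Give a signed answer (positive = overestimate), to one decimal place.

-4.7

Nonresponse fraction = 1 − 0.27 = 0.73.
Bias = (nonresponse fraction) × (respondent mean − nonrespondent mean)
     = 0.73 × (3.5 − 10) = 0.73 × -6.5 = -4.745.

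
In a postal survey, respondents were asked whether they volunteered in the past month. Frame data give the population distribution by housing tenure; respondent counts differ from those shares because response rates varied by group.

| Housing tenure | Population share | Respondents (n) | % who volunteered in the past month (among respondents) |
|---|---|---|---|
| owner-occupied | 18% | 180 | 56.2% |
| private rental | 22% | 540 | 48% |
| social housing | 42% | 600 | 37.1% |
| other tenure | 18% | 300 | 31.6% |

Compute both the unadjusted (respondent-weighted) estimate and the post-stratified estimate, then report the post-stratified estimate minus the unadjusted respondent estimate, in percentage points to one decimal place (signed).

Without adjustment, the pooled respondent share is:
  (180/1620)×56.2 + (540/1620)×48 + (600/1620)×37.1 + (300/1620)×31.6 = 41.837%
Post-stratifying to population shares instead:
  0.18×56.2 + 0.22×48 + 0.42×37.1 + 0.18×31.6 = 41.946%
Difference = 41.946 − 41.837 = 0.109 pp.

+0.1 percentage points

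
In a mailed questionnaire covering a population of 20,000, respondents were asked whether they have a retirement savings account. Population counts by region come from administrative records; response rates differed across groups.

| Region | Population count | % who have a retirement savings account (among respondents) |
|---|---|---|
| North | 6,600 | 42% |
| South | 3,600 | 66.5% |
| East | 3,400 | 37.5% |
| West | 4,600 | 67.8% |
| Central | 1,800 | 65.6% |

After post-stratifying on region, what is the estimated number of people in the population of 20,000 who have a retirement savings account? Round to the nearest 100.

10,700

Estimated count per cell = population count × respondent percentage:
  North: 6,600 × 42% = 2772
  South: 3,600 × 66.5% = 2394
  East: 3,400 × 37.5% = 1275
  West: 4,600 × 67.8% = 3118.8
  Central: 1,800 × 65.6% = 1180.8
Estimated total = 10740.6 → 10,700.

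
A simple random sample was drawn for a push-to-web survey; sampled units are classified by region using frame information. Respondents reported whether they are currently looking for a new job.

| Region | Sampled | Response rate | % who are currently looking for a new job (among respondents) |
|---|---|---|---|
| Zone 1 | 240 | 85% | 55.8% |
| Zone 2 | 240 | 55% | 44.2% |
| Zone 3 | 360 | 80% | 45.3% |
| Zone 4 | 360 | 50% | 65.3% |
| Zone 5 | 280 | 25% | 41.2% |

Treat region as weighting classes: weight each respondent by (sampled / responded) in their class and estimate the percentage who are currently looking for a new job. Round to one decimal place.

50.9%

Each respondent's weight = sampled/responded in their class; summing within a class gives n_sampled, so:
  Zone 1: 240 × 55.8 = 13,392
  Zone 2: 240 × 44.2 = 10,608
  Zone 3: 360 × 45.3 = 16308
  Zone 4: 360 × 65.3 = 23,508
  Zone 5: 280 × 41.2 = 11,536
Adjusted estimate = 75,352 / 1,480 = 50.9135 → 50.9%.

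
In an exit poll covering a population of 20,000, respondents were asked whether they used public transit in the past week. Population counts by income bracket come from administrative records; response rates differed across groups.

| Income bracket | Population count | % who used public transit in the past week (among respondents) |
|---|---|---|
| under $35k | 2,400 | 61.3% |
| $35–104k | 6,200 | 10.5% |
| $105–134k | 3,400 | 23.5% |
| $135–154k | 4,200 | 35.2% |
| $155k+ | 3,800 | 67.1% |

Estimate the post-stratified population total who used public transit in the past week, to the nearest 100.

6,900

Apply each group's respondent rate to its population count:
  under $35k: 2,400 × 61.3% = 1471.2
  $35–104k: 6,200 × 10.5% = 651
  $105–134k: 3,400 × 23.5% = 799
  $135–154k: 4,200 × 35.2% = 1478.4
  $155k+: 3,800 × 67.1% = 2549.8
Estimated total = 6949.4 → 6,900.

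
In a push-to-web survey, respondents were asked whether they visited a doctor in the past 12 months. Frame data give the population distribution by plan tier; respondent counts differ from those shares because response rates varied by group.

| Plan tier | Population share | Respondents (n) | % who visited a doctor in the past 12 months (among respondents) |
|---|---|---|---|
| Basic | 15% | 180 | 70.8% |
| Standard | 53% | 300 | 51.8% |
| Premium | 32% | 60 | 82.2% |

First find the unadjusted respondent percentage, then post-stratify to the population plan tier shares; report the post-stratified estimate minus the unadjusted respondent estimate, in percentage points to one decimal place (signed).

Naive respondent-only estimate (weights = respondent counts):
  (180/540)×70.8 + (300/540)×51.8 + (60/540)×82.2 = 61.5111%
Post-stratified estimate weights by population shares:
  0.15×70.8 + 0.53×51.8 + 0.32×82.2 = 64.378%
Difference = 64.378 − 61.5111 = 2.8669 pp.

+2.9 percentage points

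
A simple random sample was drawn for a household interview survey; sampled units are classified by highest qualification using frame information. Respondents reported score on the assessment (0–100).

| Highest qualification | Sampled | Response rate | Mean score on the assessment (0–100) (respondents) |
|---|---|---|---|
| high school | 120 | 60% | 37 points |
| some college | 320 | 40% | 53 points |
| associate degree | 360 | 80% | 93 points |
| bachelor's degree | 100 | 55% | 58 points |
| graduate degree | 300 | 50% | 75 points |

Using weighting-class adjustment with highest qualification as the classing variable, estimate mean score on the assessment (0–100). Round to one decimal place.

69.3

Each respondent's weight = sampled/responded in their class; summing within a class gives n_sampled, so:
  high school: 120 × 37 = 4440
  some college: 320 × 53 = 16,960
  associate degree: 360 × 93 = 33,480
  bachelor's degree: 100 × 58 = 5800
  graduate degree: 300 × 75 = 22,500
Adjusted estimate = 83,180 / 1,200 = 69.3167 → 69.3.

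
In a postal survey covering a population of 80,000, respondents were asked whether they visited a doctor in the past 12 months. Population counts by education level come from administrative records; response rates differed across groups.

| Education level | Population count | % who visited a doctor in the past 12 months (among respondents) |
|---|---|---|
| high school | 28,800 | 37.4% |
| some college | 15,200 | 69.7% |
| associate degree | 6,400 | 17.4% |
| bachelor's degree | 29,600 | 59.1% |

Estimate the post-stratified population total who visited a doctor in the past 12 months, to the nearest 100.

40,000

Each cell contributes its population count × the respondent rate:
  high school: 28,800 × 37.4% = 10771.2
  some college: 15,200 × 69.7% = 10594.4
  associate degree: 6,400 × 17.4% = 1113.6
  bachelor's degree: 29,600 × 59.1% = 17493.6
Estimated total = 39972.8 → 40,000.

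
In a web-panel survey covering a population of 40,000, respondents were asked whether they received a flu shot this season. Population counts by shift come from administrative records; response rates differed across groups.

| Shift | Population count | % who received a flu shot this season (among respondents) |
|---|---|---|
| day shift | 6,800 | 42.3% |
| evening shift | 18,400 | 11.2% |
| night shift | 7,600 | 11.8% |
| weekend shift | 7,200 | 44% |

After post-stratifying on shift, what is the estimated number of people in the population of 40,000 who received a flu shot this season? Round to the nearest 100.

9,000

Each cell contributes its population count × the respondent rate:
  day shift: 6,800 × 42.3% = 2876.4
  evening shift: 18,400 × 11.2% = 2060.8
  night shift: 7,600 × 11.8% = 896.8
  weekend shift: 7,200 × 44% = 3168
Estimated total = 9002 → 9,000.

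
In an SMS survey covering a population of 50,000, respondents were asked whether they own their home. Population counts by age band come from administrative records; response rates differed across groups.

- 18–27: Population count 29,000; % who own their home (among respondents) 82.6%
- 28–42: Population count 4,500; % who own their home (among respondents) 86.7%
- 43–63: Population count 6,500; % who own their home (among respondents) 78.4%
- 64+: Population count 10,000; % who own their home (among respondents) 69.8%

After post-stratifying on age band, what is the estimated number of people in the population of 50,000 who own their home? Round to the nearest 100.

Estimated count per cell = population count × respondent percentage:
  18–27: 29,000 × 82.6% = 23,954
  28–42: 4,500 × 86.7% = 3901.5
  43–63: 6,500 × 78.4% = 5096
  64+: 10,000 × 69.8% = 6980
Estimated total = 39931.5 → 39,900.

39,900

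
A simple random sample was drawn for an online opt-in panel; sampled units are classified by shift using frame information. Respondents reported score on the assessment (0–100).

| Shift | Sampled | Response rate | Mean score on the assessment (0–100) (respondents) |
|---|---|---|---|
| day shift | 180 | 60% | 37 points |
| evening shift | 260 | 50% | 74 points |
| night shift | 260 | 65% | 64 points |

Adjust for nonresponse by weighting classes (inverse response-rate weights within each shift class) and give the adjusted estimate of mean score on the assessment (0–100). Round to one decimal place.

60.8

Weighting each respondent by the inverse class response rate inflates each class back to its sampled size, so the class weight is n_sampled:
  day shift: 180 × 37 = 6660
  evening shift: 260 × 74 = 19,240
  night shift: 260 × 64 = 16,640
Adjusted estimate = 42,540 / 700 = 60.7714 → 60.8.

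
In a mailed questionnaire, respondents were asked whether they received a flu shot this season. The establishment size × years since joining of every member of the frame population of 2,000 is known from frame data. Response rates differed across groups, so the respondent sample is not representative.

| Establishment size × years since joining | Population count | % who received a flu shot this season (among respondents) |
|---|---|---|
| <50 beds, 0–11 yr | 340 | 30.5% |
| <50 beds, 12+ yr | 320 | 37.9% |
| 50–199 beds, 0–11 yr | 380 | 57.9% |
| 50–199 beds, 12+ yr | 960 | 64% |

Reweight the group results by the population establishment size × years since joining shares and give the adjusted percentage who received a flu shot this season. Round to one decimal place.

53.0%

Weight each group's respondent value by its population share:
  <50 beds, 0–11 yr: (340/2,000) × 30.5 = 5.185
  <50 beds, 12+ yr: (320/2,000) × 37.9 = 6.064
  50–199 beds, 0–11 yr: (380/2,000) × 57.9 = 11.001
  50–199 beds, 12+ yr: (960/2,000) × 64 = 30.72
Post-stratified estimate = 52.97 → 53.0%.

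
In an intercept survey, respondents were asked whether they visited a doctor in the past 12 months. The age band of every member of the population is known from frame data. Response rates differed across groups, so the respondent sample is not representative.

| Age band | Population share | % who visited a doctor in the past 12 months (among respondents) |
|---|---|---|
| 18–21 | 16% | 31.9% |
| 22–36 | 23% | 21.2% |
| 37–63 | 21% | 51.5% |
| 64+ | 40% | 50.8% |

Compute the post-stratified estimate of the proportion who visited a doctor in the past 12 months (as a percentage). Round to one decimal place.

41.1%

Each cell contributes population-share × respondent value:
  18–21: 0.16 × 31.9 = 5.104
  22–36: 0.23 × 21.2 = 4.876
  37–63: 0.21 × 51.5 = 10.815
  64+: 0.4 × 50.8 = 20.32
Post-stratified estimate = 41.115 → 41.1%.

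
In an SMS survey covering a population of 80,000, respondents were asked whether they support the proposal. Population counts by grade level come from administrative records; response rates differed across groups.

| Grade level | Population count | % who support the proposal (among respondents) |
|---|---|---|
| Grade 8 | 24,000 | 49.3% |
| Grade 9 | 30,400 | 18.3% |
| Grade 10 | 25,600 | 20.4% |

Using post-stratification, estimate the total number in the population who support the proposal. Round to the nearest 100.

22,600

Apply each group's respondent rate to its population count:
  Grade 8: 24,000 × 49.3% = 11,832
  Grade 9: 30,400 × 18.3% = 5563.2
  Grade 10: 25,600 × 20.4% = 5222.4
Estimated total = 22617.6 → 22,600.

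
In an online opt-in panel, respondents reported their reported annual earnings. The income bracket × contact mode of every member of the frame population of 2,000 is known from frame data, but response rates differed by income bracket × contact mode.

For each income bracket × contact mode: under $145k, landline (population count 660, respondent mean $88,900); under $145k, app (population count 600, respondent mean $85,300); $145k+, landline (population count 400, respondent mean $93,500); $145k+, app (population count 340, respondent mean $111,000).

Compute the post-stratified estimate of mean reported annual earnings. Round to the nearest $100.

Post-stratification weights by population share, not respondent share:
  under $145k, landline: (660/2,000) × 88,900 = 29,337
  under $145k, app: (600/2,000) × 85,300 = 25,590
  $145k+, landline: (400/2,000) × 93,500 = 18,700
  $145k+, app: (340/2,000) × 111,000 = 18,870
Post-stratified estimate = 92,497 → $92,500.

$92,500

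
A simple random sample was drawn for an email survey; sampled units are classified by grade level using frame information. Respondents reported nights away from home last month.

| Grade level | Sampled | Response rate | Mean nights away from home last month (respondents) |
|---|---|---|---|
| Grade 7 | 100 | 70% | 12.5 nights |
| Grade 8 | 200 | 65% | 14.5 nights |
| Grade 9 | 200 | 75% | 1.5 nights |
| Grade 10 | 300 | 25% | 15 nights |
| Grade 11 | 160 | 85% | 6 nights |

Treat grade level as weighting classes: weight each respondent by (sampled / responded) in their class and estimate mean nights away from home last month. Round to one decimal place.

Weighting each respondent by the inverse class response rate inflates each class back to its sampled size, so the class weight is n_sampled:
  Grade 7: 100 × 12.5 = 1250
  Grade 8: 200 × 14.5 = 2900
  Grade 9: 200 × 1.5 = 300
  Grade 10: 300 × 15 = 4500
  Grade 11: 160 × 6 = 960
Adjusted estimate = 9910 / 960 = 10.3229 → 10.3.

10.3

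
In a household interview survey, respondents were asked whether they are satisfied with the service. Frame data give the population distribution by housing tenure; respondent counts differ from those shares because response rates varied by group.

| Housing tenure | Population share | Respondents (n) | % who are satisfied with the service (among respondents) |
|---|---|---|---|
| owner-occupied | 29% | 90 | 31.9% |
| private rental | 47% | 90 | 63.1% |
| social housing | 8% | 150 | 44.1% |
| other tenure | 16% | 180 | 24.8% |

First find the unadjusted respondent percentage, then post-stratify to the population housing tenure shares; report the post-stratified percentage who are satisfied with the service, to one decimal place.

46.4%

Unadjusted (pooled respondent) estimate weights by respondent counts:
  (90/510)×31.9 + (90/510)×63.1 + (150/510)×44.1 + (180/510)×24.8 = 38.4882%
Post-stratifying to population shares instead:
  0.29×31.9 + 0.47×63.1 + 0.08×44.1 + 0.16×24.8 = 46.404%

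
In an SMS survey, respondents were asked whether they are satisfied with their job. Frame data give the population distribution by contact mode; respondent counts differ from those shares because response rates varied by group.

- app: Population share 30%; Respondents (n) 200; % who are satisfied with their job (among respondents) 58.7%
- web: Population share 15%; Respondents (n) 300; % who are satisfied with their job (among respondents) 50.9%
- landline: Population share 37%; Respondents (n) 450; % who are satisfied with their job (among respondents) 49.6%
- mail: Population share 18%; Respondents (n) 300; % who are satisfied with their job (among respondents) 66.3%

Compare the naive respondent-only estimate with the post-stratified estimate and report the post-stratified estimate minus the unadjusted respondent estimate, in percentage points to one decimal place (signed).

Unadjusted (pooled respondent) estimate weights by respondent counts:
  (200/1250)×58.7 + (300/1250)×50.9 + (450/1250)×49.6 + (300/1250)×66.3 = 55.376%
Post-stratified estimate weights by population shares:
  0.3×58.7 + 0.15×50.9 + 0.37×49.6 + 0.18×66.3 = 55.531%
Difference = 55.531 − 55.376 = 0.155 pp.

+0.2 percentage points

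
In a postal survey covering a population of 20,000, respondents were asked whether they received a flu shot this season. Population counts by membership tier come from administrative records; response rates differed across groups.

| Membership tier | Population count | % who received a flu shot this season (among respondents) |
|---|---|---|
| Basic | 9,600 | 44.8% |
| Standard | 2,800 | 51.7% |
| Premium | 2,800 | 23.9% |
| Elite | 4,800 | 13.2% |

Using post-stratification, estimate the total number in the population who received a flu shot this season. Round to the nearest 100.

Apply each group's respondent rate to its population count:
  Basic: 9,600 × 44.8% = 4300.8
  Standard: 2,800 × 51.7% = 1447.6
  Premium: 2,800 × 23.9% = 669.2
  Elite: 4,800 × 13.2% = 633.6
Estimated total = 7051.2 → 7,100.

7,100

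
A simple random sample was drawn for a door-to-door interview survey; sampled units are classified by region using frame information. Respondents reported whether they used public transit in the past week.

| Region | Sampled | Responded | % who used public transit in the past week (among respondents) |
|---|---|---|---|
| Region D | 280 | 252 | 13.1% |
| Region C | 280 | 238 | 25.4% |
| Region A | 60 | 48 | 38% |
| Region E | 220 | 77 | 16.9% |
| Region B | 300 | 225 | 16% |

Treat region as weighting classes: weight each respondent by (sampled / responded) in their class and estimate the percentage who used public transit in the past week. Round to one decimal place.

18.9%

Class response rates: Region D 252/280 = 90%, Region C 238/280 = 85%, Region A 48/60 = 80%, Region E 77/220 = 35%, Region B 225/300 = 75%.
Inverse-response-rate weighting restores each class to its sampled count, so class totals weight by n_sampled:
  Region D: 280 × 13.1 = 3668
  Region C: 280 × 25.4 = 7112
  Region A: 60 × 38 = 2280
  Region E: 220 × 16.9 = 3718
  Region B: 300 × 16 = 4800
Adjusted estimate = 21,578 / 1,140 = 18.9281 → 18.9%.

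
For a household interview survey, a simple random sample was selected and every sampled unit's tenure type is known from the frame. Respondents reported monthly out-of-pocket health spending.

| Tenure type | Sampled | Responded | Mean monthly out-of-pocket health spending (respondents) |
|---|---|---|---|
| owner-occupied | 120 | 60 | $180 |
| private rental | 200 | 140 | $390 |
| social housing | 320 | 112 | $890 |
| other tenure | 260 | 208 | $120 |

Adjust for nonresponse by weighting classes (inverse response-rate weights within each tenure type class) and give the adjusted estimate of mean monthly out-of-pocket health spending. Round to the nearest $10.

$460

Response rates by class: owner-occupied 60/120 = 50%, private rental 140/200 = 70%, social housing 112/320 = 35%, other tenure 208/260 = 80%.
With weight = n_sampled/n_responded per class, the weighted class total is n_sampled:
  owner-occupied: 120 × 180 = 21,600
  private rental: 200 × 390 = 78,000
  social housing: 320 × 890 = 284,800
  other tenure: 260 × 120 = 31,200
Adjusted estimate = 415,600 / 900 = 461.778 → $460.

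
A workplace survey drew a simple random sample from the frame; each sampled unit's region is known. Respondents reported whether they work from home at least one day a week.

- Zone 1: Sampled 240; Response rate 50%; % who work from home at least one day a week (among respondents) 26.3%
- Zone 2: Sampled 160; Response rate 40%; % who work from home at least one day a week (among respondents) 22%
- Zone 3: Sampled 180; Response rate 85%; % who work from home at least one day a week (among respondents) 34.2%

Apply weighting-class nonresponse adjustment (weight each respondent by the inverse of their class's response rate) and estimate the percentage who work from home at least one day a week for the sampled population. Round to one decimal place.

27.6%

Inverse-response-rate weighting restores each class to its sampled count, so class totals weight by n_sampled:
  Zone 1: 240 × 26.3 = 6312
  Zone 2: 160 × 22 = 3520
  Zone 3: 180 × 34.2 = 6156
Adjusted estimate = 15,988 / 580 = 27.5655 → 27.6%.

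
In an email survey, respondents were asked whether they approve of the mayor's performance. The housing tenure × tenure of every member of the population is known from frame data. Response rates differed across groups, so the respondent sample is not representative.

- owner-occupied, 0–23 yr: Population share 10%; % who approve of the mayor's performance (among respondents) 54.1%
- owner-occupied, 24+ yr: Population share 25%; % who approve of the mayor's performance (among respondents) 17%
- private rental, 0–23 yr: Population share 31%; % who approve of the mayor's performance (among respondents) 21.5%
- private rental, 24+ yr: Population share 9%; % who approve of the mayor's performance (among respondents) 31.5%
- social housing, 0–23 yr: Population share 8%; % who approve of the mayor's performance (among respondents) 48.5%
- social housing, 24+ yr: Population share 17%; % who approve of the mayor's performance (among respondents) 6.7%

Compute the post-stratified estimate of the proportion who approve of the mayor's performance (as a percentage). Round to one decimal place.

24.2%

Each cell contributes population-share × respondent value:
  owner-occupied, 0–23 yr: 0.1 × 54.1 = 5.41
  owner-occupied, 24+ yr: 0.25 × 17 = 4.25
  private rental, 0–23 yr: 0.31 × 21.5 = 6.665
  private rental, 24+ yr: 0.09 × 31.5 = 2.835
  social housing, 0–23 yr: 0.08 × 48.5 = 3.88
  social housing, 24+ yr: 0.17 × 6.7 = 1.139
Post-stratified estimate = 24.179 → 24.2%.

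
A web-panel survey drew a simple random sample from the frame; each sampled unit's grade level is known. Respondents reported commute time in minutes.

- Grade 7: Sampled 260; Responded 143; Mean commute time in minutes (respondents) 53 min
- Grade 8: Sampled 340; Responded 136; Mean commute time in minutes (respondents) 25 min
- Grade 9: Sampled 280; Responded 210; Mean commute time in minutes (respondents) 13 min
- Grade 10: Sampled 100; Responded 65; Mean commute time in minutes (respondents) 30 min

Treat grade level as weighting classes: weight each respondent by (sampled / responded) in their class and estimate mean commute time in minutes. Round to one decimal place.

Response rates by class: Grade 7 143/260 = 55%, Grade 8 136/340 = 40%, Grade 9 210/280 = 75%, Grade 10 65/100 = 65%.
Inverse-response-rate weighting restores each class to its sampled count, so class totals weight by n_sampled:
  Grade 7: 260 × 53 = 13,780
  Grade 8: 340 × 25 = 8500
  Grade 9: 280 × 13 = 3640
  Grade 10: 100 × 30 = 3000
Adjusted estimate = 28,920 / 980 = 29.5102 → 29.5.

29.5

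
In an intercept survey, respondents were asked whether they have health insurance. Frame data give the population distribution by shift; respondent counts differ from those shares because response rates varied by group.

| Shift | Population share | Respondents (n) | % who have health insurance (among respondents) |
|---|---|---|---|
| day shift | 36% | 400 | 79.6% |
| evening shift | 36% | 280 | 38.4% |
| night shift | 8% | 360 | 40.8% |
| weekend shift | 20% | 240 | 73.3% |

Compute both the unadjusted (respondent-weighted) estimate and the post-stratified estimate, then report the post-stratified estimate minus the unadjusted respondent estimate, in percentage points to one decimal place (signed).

Without adjustment, the pooled respondent share is:
  (400/1280)×79.6 + (280/1280)×38.4 + (360/1280)×40.8 + (240/1280)×73.3 = 58.4937%
Post-stratified estimate weights by population shares:
  0.36×79.6 + 0.36×38.4 + 0.08×40.8 + 0.2×73.3 = 60.404%
Difference = 60.404 − 58.4937 = 1.9102 pp.

+1.9 percentage points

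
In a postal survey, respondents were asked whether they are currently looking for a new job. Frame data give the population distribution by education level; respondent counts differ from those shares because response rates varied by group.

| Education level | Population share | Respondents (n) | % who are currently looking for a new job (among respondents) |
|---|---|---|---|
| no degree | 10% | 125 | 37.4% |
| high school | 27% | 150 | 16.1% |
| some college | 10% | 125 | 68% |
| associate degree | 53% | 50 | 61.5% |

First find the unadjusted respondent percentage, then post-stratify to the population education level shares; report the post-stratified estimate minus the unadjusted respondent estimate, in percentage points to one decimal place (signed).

+6.0 percentage points

Without adjustment, the pooled respondent share is:
  (125/450)×37.4 + (150/450)×16.1 + (125/450)×68 + (50/450)×61.5 = 41.4778%
Post-stratified estimate weights by population shares:
  0.1×37.4 + 0.27×16.1 + 0.1×68 + 0.53×61.5 = 47.482%
Difference = 47.482 − 41.4778 = 6.0042 pp.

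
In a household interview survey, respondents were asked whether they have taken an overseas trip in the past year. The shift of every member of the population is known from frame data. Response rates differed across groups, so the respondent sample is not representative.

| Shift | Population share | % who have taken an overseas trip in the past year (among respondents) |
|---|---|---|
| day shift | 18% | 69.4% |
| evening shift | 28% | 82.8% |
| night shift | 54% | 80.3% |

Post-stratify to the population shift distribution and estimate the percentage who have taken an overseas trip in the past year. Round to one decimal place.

Reweight to the known shift distribution:
  day shift: 0.18 × 69.4 = 12.492
  evening shift: 0.28 × 82.8 = 23.184
  night shift: 0.54 × 80.3 = 43.362
Post-stratified estimate = 79.038 → 79.0%.

79.0%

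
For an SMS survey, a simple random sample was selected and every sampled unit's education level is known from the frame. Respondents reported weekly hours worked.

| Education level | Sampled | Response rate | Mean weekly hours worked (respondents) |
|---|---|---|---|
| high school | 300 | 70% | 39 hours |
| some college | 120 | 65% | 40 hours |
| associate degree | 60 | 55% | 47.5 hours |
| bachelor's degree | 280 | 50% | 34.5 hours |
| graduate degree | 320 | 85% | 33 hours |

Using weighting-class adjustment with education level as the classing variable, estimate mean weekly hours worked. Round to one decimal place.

With weight = n_sampled/n_responded per class, the weighted class total is n_sampled:
  high school: 300 × 39 = 11,700
  some college: 120 × 40 = 4800
  associate degree: 60 × 47.5 = 2850
  bachelor's degree: 280 × 34.5 = 9660
  graduate degree: 320 × 33 = 10,560
Adjusted estimate = 39,570 / 1,080 = 36.6389 → 36.6.

36.6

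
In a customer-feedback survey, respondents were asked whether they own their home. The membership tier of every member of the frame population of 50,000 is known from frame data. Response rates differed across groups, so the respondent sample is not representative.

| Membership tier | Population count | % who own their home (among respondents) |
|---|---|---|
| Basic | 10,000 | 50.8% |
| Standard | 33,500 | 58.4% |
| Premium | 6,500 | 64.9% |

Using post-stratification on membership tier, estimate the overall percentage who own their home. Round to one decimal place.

57.7%

Weight each group's respondent value by its population share:
  Basic: (10,000/50,000) × 50.8 = 10.16
  Standard: (33,500/50,000) × 58.4 = 39.128
  Premium: (6,500/50,000) × 64.9 = 8.437
Post-stratified estimate = 57.725 → 57.7%.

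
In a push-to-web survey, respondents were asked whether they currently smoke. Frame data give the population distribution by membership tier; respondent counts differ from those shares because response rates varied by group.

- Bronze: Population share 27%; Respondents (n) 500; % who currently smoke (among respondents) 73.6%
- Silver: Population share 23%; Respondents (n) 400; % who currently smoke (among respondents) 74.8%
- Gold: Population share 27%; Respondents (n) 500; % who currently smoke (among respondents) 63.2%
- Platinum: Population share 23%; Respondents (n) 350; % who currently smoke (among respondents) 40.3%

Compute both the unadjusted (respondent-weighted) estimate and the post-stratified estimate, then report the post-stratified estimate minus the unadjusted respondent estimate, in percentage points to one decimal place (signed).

Unadjusted (pooled respondent) estimate weights by respondent counts:
  (500/1750)×73.6 + (400/1750)×74.8 + (500/1750)×63.2 + (350/1750)×40.3 = 64.2429%
Post-stratifying to population shares instead:
  0.27×73.6 + 0.23×74.8 + 0.27×63.2 + 0.23×40.3 = 63.409%
Difference = 63.409 − 64.2429 = -0.8339 pp.

-0.8 percentage points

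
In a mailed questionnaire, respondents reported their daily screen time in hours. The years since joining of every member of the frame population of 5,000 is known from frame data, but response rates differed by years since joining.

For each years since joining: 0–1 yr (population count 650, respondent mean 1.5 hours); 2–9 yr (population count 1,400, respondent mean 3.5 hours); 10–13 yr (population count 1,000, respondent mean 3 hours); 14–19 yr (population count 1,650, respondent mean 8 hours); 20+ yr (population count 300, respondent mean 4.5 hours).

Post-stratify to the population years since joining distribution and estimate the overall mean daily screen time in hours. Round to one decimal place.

4.7

Post-stratification weights by population share, not respondent share:
  0–1 yr: (650/5,000) × 1.5 = 0.195
  2–9 yr: (1,400/5,000) × 3.5 = 0.98
  10–13 yr: (1,000/5,000) × 3 = 0.6
  14–19 yr: (1,650/5,000) × 8 = 2.64
  20+ yr: (300/5,000) × 4.5 = 0.27
Post-stratified estimate = 4.685 → 4.7.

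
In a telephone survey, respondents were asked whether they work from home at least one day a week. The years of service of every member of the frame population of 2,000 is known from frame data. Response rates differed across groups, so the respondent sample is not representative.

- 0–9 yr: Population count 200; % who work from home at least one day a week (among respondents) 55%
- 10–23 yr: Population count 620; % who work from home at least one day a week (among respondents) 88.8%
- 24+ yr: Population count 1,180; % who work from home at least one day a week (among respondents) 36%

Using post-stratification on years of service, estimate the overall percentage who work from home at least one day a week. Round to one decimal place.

Each cell contributes population-share × respondent value:
  0–9 yr: (200/2,000) × 55 = 5.5
  10–23 yr: (620/2,000) × 88.8 = 27.528
  24+ yr: (1,180/2,000) × 36 = 21.24
Post-stratified estimate = 54.268 → 54.3%.

54.3%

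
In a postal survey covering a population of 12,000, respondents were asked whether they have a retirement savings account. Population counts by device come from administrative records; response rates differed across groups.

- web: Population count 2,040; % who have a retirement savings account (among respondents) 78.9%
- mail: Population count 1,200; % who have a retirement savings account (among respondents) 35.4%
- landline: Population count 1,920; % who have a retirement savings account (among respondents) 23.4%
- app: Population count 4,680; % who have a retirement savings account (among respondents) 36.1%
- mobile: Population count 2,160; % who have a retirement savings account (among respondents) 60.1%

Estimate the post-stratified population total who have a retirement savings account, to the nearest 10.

Each cell contributes its population count × the respondent rate:
  web: 2,040 × 78.9% = 1609.56
  mail: 1,200 × 35.4% = 424.8
  landline: 1,920 × 23.4% = 449.28
  app: 4,680 × 36.1% = 1689.48
  mobile: 2,160 × 60.1% = 1298.16
Estimated total = 5471.28 → 5,470.

5,470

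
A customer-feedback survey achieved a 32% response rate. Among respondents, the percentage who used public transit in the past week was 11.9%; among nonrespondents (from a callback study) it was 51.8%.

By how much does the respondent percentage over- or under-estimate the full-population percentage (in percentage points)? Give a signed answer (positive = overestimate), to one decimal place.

-27.1 percentage points

Nonresponse fraction = 1 − 0.32 = 0.68.
Bias = (nonresponse fraction) × (respondent percentage − nonrespondent percentage)
     = 0.68 × (11.9 − 51.8) = 0.68 × -39.9 = -27.132.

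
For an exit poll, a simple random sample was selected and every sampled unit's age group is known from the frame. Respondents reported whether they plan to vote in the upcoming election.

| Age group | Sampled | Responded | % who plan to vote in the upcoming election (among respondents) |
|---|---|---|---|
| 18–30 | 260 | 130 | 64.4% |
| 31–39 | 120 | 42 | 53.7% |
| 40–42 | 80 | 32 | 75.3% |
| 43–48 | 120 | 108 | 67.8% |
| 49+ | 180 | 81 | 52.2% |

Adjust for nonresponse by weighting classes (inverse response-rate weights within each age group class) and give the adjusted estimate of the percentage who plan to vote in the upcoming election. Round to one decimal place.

Class response rates: 18–30 130/260 = 50%, 31–39 42/120 = 35%, 40–42 32/80 = 40%, 43–48 108/120 = 90%, 49+ 81/180 = 45%.
With weight = n_sampled/n_responded per class, the weighted class total is n_sampled:
  18–30: 260 × 64.4 = 16,744
  31–39: 120 × 53.7 = 6444
  40–42: 80 × 75.3 = 6024
  43–48: 120 × 67.8 = 8136
  49+: 180 × 52.2 = 9396
Adjusted estimate = 46,744 / 760 = 61.5053 → 61.5%.

61.5%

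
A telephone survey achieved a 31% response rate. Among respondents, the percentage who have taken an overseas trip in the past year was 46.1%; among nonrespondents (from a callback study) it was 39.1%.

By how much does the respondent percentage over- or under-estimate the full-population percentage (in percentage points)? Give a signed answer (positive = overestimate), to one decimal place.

Nonresponse fraction = 1 − 0.31 = 0.69.
Bias = (nonresponse fraction) × (respondent percentage − nonrespondent percentage)
     = 0.69 × (46.1 − 39.1) = 0.69 × 7 = 4.83.

+4.8 percentage points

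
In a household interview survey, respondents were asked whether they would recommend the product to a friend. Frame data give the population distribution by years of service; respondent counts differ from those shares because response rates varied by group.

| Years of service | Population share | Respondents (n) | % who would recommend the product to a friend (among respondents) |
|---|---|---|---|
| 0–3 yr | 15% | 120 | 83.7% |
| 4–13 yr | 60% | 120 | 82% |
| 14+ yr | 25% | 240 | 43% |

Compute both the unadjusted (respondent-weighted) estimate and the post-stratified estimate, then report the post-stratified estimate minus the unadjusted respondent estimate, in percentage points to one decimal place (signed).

Unadjusted (pooled respondent) estimate weights by respondent counts:
  (120/480)×83.7 + (120/480)×82 + (240/480)×43 = 62.925%
Post-stratified estimate weights by population shares:
  0.15×83.7 + 0.6×82 + 0.25×43 = 72.505%
Difference = 72.505 − 62.925 = 9.58 pp.

+9.6 percentage points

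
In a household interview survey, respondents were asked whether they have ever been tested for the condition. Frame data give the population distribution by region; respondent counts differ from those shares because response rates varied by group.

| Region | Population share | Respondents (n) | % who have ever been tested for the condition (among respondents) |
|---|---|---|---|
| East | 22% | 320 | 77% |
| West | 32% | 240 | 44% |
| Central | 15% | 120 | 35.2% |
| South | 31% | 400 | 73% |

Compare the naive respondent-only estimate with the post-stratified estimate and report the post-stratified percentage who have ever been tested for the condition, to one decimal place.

Without adjustment, the pooled respondent share is:
  (320/1080)×77 + (240/1080)×44 + (120/1080)×35.2 + (400/1080)×73 = 63.5407%
Reweighting by population region shares:
  0.22×77 + 0.32×44 + 0.15×35.2 + 0.31×73 = 58.93%

58.9%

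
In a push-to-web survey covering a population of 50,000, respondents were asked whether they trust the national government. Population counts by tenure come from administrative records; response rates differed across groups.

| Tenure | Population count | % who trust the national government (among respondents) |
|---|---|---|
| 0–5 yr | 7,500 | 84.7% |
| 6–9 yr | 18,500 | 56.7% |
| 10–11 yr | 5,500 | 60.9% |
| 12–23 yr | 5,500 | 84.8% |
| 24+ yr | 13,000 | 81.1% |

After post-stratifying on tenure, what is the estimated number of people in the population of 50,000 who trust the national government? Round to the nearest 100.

Apply each group's respondent rate to its population count:
  0–5 yr: 7,500 × 84.7% = 6352.5
  6–9 yr: 18,500 × 56.7% = 10489.5
  10–11 yr: 5,500 × 60.9% = 3349.5
  12–23 yr: 5,500 × 84.8% = 4664
  24+ yr: 13,000 × 81.1% = 10,543
Estimated total = 35398.5 → 35,400.

35,400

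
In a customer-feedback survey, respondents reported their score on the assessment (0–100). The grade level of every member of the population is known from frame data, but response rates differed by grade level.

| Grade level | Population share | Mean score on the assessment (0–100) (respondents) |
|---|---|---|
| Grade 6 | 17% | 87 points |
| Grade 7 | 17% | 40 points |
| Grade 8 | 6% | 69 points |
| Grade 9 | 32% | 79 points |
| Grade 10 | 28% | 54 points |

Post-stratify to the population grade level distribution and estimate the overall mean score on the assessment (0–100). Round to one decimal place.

Weight each group's respondent value by its population share:
  Grade 6: 0.17 × 87 = 14.79
  Grade 7: 0.17 × 40 = 6.8
  Grade 8: 0.06 × 69 = 4.14
  Grade 9: 0.32 × 79 = 25.28
  Grade 10: 0.28 × 54 = 15.12
Post-stratified estimate = 66.13 → 66.1.

66.1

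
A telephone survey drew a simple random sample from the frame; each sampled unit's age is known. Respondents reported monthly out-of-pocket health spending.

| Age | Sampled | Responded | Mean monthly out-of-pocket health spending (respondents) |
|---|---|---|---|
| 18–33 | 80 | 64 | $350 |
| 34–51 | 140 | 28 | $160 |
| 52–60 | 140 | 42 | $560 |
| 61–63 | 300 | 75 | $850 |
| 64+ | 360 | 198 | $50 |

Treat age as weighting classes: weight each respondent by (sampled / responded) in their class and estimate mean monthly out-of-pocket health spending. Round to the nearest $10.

$390

Response rates by class: 18–33 64/80 = 80%, 34–51 28/140 = 20%, 52–60 42/140 = 30%, 61–63 75/300 = 25%, 64+ 198/360 = 55%.
With weight = n_sampled/n_responded per class, the weighted class total is n_sampled:
  18–33: 80 × 350 = 28,000
  34–51: 140 × 160 = 22,400
  52–60: 140 × 560 = 78,400
  61–63: 300 × 850 = 255,000
  64+: 360 × 50 = 18,000
Adjusted estimate = 401,800 / 1,020 = 393.922 → $390.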